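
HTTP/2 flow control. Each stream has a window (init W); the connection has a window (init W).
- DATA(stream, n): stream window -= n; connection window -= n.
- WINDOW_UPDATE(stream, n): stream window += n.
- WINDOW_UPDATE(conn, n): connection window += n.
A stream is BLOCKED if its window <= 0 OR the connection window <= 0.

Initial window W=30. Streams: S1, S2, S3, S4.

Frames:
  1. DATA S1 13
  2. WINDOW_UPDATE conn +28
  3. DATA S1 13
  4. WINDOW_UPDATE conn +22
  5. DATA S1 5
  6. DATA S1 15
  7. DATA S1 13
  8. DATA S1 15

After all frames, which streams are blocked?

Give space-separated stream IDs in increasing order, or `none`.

Op 1: conn=17 S1=17 S2=30 S3=30 S4=30 blocked=[]
Op 2: conn=45 S1=17 S2=30 S3=30 S4=30 blocked=[]
Op 3: conn=32 S1=4 S2=30 S3=30 S4=30 blocked=[]
Op 4: conn=54 S1=4 S2=30 S3=30 S4=30 blocked=[]
Op 5: conn=49 S1=-1 S2=30 S3=30 S4=30 blocked=[1]
Op 6: conn=34 S1=-16 S2=30 S3=30 S4=30 blocked=[1]
Op 7: conn=21 S1=-29 S2=30 S3=30 S4=30 blocked=[1]
Op 8: conn=6 S1=-44 S2=30 S3=30 S4=30 blocked=[1]

Answer: S1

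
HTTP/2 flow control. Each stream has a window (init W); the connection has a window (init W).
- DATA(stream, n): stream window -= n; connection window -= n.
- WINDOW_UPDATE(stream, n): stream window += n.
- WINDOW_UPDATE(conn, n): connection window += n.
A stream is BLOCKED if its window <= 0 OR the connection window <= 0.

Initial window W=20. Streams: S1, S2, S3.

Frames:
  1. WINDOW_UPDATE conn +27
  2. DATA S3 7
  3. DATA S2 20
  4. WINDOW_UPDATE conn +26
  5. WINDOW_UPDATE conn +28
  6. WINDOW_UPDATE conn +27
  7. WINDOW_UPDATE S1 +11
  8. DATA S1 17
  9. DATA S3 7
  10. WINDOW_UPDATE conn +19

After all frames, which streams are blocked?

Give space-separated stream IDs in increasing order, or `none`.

Answer: S2

Derivation:
Op 1: conn=47 S1=20 S2=20 S3=20 blocked=[]
Op 2: conn=40 S1=20 S2=20 S3=13 blocked=[]
Op 3: conn=20 S1=20 S2=0 S3=13 blocked=[2]
Op 4: conn=46 S1=20 S2=0 S3=13 blocked=[2]
Op 5: conn=74 S1=20 S2=0 S3=13 blocked=[2]
Op 6: conn=101 S1=20 S2=0 S3=13 blocked=[2]
Op 7: conn=101 S1=31 S2=0 S3=13 blocked=[2]
Op 8: conn=84 S1=14 S2=0 S3=13 blocked=[2]
Op 9: conn=77 S1=14 S2=0 S3=6 blocked=[2]
Op 10: conn=96 S1=14 S2=0 S3=6 blocked=[2]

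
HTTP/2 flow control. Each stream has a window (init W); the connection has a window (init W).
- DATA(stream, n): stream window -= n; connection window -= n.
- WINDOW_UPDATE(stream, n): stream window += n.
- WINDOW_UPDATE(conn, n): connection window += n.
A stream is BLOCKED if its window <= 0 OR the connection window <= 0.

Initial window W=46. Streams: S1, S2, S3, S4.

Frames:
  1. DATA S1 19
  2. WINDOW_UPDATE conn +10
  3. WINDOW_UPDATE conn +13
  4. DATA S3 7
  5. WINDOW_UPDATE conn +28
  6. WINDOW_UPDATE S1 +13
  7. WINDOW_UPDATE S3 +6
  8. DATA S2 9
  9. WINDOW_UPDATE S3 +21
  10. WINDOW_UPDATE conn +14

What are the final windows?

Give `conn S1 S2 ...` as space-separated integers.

Answer: 76 40 37 66 46

Derivation:
Op 1: conn=27 S1=27 S2=46 S3=46 S4=46 blocked=[]
Op 2: conn=37 S1=27 S2=46 S3=46 S4=46 blocked=[]
Op 3: conn=50 S1=27 S2=46 S3=46 S4=46 blocked=[]
Op 4: conn=43 S1=27 S2=46 S3=39 S4=46 blocked=[]
Op 5: conn=71 S1=27 S2=46 S3=39 S4=46 blocked=[]
Op 6: conn=71 S1=40 S2=46 S3=39 S4=46 blocked=[]
Op 7: conn=71 S1=40 S2=46 S3=45 S4=46 blocked=[]
Op 8: conn=62 S1=40 S2=37 S3=45 S4=46 blocked=[]
Op 9: conn=62 S1=40 S2=37 S3=66 S4=46 blocked=[]
Op 10: conn=76 S1=40 S2=37 S3=66 S4=46 blocked=[]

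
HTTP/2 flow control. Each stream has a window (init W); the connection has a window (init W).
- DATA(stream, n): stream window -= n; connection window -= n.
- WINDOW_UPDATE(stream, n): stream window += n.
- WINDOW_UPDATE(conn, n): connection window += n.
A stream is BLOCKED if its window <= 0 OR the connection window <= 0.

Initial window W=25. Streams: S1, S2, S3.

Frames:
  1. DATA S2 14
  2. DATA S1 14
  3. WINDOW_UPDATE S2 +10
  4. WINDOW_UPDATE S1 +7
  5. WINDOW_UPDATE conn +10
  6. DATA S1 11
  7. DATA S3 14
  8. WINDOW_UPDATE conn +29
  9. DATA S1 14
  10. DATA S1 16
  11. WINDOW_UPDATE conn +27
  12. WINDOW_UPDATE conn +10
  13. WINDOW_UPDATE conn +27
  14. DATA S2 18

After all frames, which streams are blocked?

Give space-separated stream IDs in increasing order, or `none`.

Answer: S1

Derivation:
Op 1: conn=11 S1=25 S2=11 S3=25 blocked=[]
Op 2: conn=-3 S1=11 S2=11 S3=25 blocked=[1, 2, 3]
Op 3: conn=-3 S1=11 S2=21 S3=25 blocked=[1, 2, 3]
Op 4: conn=-3 S1=18 S2=21 S3=25 blocked=[1, 2, 3]
Op 5: conn=7 S1=18 S2=21 S3=25 blocked=[]
Op 6: conn=-4 S1=7 S2=21 S3=25 blocked=[1, 2, 3]
Op 7: conn=-18 S1=7 S2=21 S3=11 blocked=[1, 2, 3]
Op 8: conn=11 S1=7 S2=21 S3=11 blocked=[]
Op 9: conn=-3 S1=-7 S2=21 S3=11 blocked=[1, 2, 3]
Op 10: conn=-19 S1=-23 S2=21 S3=11 blocked=[1, 2, 3]
Op 11: conn=8 S1=-23 S2=21 S3=11 blocked=[1]
Op 12: conn=18 S1=-23 S2=21 S3=11 blocked=[1]
Op 13: conn=45 S1=-23 S2=21 S3=11 blocked=[1]
Op 14: conn=27 S1=-23 S2=3 S3=11 blocked=[1]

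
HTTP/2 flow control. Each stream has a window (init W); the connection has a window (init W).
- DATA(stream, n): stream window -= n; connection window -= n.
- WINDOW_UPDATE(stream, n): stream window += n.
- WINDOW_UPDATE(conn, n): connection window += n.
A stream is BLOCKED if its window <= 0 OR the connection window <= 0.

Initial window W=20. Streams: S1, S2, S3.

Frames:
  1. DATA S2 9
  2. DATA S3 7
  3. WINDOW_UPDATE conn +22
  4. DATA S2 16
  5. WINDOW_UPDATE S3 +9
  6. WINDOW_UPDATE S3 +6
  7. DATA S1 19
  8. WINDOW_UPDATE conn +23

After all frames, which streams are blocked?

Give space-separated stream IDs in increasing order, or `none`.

Answer: S2

Derivation:
Op 1: conn=11 S1=20 S2=11 S3=20 blocked=[]
Op 2: conn=4 S1=20 S2=11 S3=13 blocked=[]
Op 3: conn=26 S1=20 S2=11 S3=13 blocked=[]
Op 4: conn=10 S1=20 S2=-5 S3=13 blocked=[2]
Op 5: conn=10 S1=20 S2=-5 S3=22 blocked=[2]
Op 6: conn=10 S1=20 S2=-5 S3=28 blocked=[2]
Op 7: conn=-9 S1=1 S2=-5 S3=28 blocked=[1, 2, 3]
Op 8: conn=14 S1=1 S2=-5 S3=28 blocked=[2]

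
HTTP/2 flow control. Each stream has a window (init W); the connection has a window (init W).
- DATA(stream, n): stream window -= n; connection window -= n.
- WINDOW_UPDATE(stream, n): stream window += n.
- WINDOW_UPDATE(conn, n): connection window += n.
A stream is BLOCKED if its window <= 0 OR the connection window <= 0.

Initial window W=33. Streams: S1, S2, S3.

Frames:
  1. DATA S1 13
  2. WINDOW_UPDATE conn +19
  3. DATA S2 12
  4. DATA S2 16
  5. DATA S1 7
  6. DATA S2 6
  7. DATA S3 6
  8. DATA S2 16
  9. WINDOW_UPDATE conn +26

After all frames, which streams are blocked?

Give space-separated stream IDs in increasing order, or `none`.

Op 1: conn=20 S1=20 S2=33 S3=33 blocked=[]
Op 2: conn=39 S1=20 S2=33 S3=33 blocked=[]
Op 3: conn=27 S1=20 S2=21 S3=33 blocked=[]
Op 4: conn=11 S1=20 S2=5 S3=33 blocked=[]
Op 5: conn=4 S1=13 S2=5 S3=33 blocked=[]
Op 6: conn=-2 S1=13 S2=-1 S3=33 blocked=[1, 2, 3]
Op 7: conn=-8 S1=13 S2=-1 S3=27 blocked=[1, 2, 3]
Op 8: conn=-24 S1=13 S2=-17 S3=27 blocked=[1, 2, 3]
Op 9: conn=2 S1=13 S2=-17 S3=27 blocked=[2]

Answer: S2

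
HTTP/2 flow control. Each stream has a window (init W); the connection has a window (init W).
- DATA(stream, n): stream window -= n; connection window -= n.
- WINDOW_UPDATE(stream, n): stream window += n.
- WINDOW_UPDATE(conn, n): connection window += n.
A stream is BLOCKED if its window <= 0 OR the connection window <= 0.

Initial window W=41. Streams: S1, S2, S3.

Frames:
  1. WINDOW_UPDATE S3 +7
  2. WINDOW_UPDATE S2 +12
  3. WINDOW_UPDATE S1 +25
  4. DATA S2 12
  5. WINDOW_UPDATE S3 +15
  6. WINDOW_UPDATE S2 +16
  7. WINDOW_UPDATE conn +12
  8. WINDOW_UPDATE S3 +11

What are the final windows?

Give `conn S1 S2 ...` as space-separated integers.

Answer: 41 66 57 74

Derivation:
Op 1: conn=41 S1=41 S2=41 S3=48 blocked=[]
Op 2: conn=41 S1=41 S2=53 S3=48 blocked=[]
Op 3: conn=41 S1=66 S2=53 S3=48 blocked=[]
Op 4: conn=29 S1=66 S2=41 S3=48 blocked=[]
Op 5: conn=29 S1=66 S2=41 S3=63 blocked=[]
Op 6: conn=29 S1=66 S2=57 S3=63 blocked=[]
Op 7: conn=41 S1=66 S2=57 S3=63 blocked=[]
Op 8: conn=41 S1=66 S2=57 S3=74 blocked=[]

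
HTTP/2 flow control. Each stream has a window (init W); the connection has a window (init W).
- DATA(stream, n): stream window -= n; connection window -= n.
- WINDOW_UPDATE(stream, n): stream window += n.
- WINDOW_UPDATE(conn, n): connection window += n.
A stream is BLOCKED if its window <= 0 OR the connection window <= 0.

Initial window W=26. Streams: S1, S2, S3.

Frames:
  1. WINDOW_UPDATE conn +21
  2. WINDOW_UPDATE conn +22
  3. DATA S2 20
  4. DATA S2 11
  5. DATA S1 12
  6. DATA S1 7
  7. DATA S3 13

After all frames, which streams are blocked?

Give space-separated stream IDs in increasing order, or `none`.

Answer: S2

Derivation:
Op 1: conn=47 S1=26 S2=26 S3=26 blocked=[]
Op 2: conn=69 S1=26 S2=26 S3=26 blocked=[]
Op 3: conn=49 S1=26 S2=6 S3=26 blocked=[]
Op 4: conn=38 S1=26 S2=-5 S3=26 blocked=[2]
Op 5: conn=26 S1=14 S2=-5 S3=26 blocked=[2]
Op 6: conn=19 S1=7 S2=-5 S3=26 blocked=[2]
Op 7: conn=6 S1=7 S2=-5 S3=13 blocked=[2]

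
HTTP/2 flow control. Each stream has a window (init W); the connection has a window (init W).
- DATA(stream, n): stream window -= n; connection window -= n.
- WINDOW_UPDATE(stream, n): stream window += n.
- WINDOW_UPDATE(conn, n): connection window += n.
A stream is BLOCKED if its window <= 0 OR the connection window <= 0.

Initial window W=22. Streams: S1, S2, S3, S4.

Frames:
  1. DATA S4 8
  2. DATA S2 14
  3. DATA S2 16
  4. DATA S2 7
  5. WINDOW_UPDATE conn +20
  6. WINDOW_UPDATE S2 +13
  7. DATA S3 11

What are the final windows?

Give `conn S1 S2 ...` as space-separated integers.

Answer: -14 22 -2 11 14

Derivation:
Op 1: conn=14 S1=22 S2=22 S3=22 S4=14 blocked=[]
Op 2: conn=0 S1=22 S2=8 S3=22 S4=14 blocked=[1, 2, 3, 4]
Op 3: conn=-16 S1=22 S2=-8 S3=22 S4=14 blocked=[1, 2, 3, 4]
Op 4: conn=-23 S1=22 S2=-15 S3=22 S4=14 blocked=[1, 2, 3, 4]
Op 5: conn=-3 S1=22 S2=-15 S3=22 S4=14 blocked=[1, 2, 3, 4]
Op 6: conn=-3 S1=22 S2=-2 S3=22 S4=14 blocked=[1, 2, 3, 4]
Op 7: conn=-14 S1=22 S2=-2 S3=11 S4=14 blocked=[1, 2, 3, 4]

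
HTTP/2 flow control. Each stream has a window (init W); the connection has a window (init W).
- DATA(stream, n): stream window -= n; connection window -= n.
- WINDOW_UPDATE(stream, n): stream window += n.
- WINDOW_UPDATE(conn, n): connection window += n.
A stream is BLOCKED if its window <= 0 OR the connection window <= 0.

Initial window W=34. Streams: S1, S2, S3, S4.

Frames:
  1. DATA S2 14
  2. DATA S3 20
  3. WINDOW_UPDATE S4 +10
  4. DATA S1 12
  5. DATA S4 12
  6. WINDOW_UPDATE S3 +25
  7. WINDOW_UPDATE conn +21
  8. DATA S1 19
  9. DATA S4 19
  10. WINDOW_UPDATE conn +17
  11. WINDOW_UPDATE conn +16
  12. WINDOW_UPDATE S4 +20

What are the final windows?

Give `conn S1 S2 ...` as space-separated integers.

Op 1: conn=20 S1=34 S2=20 S3=34 S4=34 blocked=[]
Op 2: conn=0 S1=34 S2=20 S3=14 S4=34 blocked=[1, 2, 3, 4]
Op 3: conn=0 S1=34 S2=20 S3=14 S4=44 blocked=[1, 2, 3, 4]
Op 4: conn=-12 S1=22 S2=20 S3=14 S4=44 blocked=[1, 2, 3, 4]
Op 5: conn=-24 S1=22 S2=20 S3=14 S4=32 blocked=[1, 2, 3, 4]
Op 6: conn=-24 S1=22 S2=20 S3=39 S4=32 blocked=[1, 2, 3, 4]
Op 7: conn=-3 S1=22 S2=20 S3=39 S4=32 blocked=[1, 2, 3, 4]
Op 8: conn=-22 S1=3 S2=20 S3=39 S4=32 blocked=[1, 2, 3, 4]
Op 9: conn=-41 S1=3 S2=20 S3=39 S4=13 blocked=[1, 2, 3, 4]
Op 10: conn=-24 S1=3 S2=20 S3=39 S4=13 blocked=[1, 2, 3, 4]
Op 11: conn=-8 S1=3 S2=20 S3=39 S4=13 blocked=[1, 2, 3, 4]
Op 12: conn=-8 S1=3 S2=20 S3=39 S4=33 blocked=[1, 2, 3, 4]

Answer: -8 3 20 39 33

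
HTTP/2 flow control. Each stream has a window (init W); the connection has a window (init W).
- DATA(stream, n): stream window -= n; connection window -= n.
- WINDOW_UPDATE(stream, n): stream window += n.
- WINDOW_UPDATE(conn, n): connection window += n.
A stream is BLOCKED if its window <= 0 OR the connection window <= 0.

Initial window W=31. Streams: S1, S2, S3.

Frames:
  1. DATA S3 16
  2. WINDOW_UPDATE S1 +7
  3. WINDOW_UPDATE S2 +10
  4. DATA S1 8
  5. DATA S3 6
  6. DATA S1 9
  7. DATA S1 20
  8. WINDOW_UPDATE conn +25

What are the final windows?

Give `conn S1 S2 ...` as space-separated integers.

Op 1: conn=15 S1=31 S2=31 S3=15 blocked=[]
Op 2: conn=15 S1=38 S2=31 S3=15 blocked=[]
Op 3: conn=15 S1=38 S2=41 S3=15 blocked=[]
Op 4: conn=7 S1=30 S2=41 S3=15 blocked=[]
Op 5: conn=1 S1=30 S2=41 S3=9 blocked=[]
Op 6: conn=-8 S1=21 S2=41 S3=9 blocked=[1, 2, 3]
Op 7: conn=-28 S1=1 S2=41 S3=9 blocked=[1, 2, 3]
Op 8: conn=-3 S1=1 S2=41 S3=9 blocked=[1, 2, 3]

Answer: -3 1 41 9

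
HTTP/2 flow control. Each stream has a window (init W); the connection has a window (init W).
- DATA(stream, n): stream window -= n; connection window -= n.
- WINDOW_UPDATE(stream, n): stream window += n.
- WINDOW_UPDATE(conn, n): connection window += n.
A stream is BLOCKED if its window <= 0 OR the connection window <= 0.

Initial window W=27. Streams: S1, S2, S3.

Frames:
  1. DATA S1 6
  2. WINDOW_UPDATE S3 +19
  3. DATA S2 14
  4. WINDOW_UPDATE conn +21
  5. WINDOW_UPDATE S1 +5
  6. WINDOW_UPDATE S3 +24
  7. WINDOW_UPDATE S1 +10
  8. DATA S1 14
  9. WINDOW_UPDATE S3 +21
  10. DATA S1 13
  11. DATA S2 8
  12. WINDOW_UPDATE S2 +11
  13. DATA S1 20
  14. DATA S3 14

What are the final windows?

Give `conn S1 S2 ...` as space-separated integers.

Answer: -41 -11 16 77

Derivation:
Op 1: conn=21 S1=21 S2=27 S3=27 blocked=[]
Op 2: conn=21 S1=21 S2=27 S3=46 blocked=[]
Op 3: conn=7 S1=21 S2=13 S3=46 blocked=[]
Op 4: conn=28 S1=21 S2=13 S3=46 blocked=[]
Op 5: conn=28 S1=26 S2=13 S3=46 blocked=[]
Op 6: conn=28 S1=26 S2=13 S3=70 blocked=[]
Op 7: conn=28 S1=36 S2=13 S3=70 blocked=[]
Op 8: conn=14 S1=22 S2=13 S3=70 blocked=[]
Op 9: conn=14 S1=22 S2=13 S3=91 blocked=[]
Op 10: conn=1 S1=9 S2=13 S3=91 blocked=[]
Op 11: conn=-7 S1=9 S2=5 S3=91 blocked=[1, 2, 3]
Op 12: conn=-7 S1=9 S2=16 S3=91 blocked=[1, 2, 3]
Op 13: conn=-27 S1=-11 S2=16 S3=91 blocked=[1, 2, 3]
Op 14: conn=-41 S1=-11 S2=16 S3=77 blocked=[1, 2, 3]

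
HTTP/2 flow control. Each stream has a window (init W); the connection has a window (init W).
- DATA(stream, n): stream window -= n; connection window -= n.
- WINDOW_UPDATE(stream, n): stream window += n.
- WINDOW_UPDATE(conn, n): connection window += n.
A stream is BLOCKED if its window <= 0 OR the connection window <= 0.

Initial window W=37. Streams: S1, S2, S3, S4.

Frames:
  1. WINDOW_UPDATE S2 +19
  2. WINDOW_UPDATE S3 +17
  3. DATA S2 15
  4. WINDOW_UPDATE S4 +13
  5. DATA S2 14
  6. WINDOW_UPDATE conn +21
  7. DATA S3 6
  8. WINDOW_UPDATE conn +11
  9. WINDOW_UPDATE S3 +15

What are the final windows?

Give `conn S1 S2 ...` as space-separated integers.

Op 1: conn=37 S1=37 S2=56 S3=37 S4=37 blocked=[]
Op 2: conn=37 S1=37 S2=56 S3=54 S4=37 blocked=[]
Op 3: conn=22 S1=37 S2=41 S3=54 S4=37 blocked=[]
Op 4: conn=22 S1=37 S2=41 S3=54 S4=50 blocked=[]
Op 5: conn=8 S1=37 S2=27 S3=54 S4=50 blocked=[]
Op 6: conn=29 S1=37 S2=27 S3=54 S4=50 blocked=[]
Op 7: conn=23 S1=37 S2=27 S3=48 S4=50 blocked=[]
Op 8: conn=34 S1=37 S2=27 S3=48 S4=50 blocked=[]
Op 9: conn=34 S1=37 S2=27 S3=63 S4=50 blocked=[]

Answer: 34 37 27 63 50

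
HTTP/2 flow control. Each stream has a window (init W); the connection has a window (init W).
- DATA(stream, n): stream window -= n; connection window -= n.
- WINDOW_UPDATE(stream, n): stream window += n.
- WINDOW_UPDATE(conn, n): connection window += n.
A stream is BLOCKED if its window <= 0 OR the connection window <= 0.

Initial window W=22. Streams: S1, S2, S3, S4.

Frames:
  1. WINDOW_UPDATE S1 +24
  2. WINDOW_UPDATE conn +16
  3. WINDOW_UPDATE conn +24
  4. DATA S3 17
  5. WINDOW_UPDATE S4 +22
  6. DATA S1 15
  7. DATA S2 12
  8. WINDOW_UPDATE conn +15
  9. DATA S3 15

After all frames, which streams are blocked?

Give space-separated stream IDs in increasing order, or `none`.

Op 1: conn=22 S1=46 S2=22 S3=22 S4=22 blocked=[]
Op 2: conn=38 S1=46 S2=22 S3=22 S4=22 blocked=[]
Op 3: conn=62 S1=46 S2=22 S3=22 S4=22 blocked=[]
Op 4: conn=45 S1=46 S2=22 S3=5 S4=22 blocked=[]
Op 5: conn=45 S1=46 S2=22 S3=5 S4=44 blocked=[]
Op 6: conn=30 S1=31 S2=22 S3=5 S4=44 blocked=[]
Op 7: conn=18 S1=31 S2=10 S3=5 S4=44 blocked=[]
Op 8: conn=33 S1=31 S2=10 S3=5 S4=44 blocked=[]
Op 9: conn=18 S1=31 S2=10 S3=-10 S4=44 blocked=[3]

Answer: S3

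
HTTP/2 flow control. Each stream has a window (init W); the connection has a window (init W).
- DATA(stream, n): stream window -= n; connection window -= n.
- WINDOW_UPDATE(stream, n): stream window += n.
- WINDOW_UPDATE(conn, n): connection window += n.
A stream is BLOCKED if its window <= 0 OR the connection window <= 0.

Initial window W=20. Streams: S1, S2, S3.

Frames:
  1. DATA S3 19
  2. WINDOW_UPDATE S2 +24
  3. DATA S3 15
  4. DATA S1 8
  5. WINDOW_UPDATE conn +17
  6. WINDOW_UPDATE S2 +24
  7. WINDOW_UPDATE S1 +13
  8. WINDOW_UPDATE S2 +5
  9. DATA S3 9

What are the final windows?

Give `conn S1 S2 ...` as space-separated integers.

Op 1: conn=1 S1=20 S2=20 S3=1 blocked=[]
Op 2: conn=1 S1=20 S2=44 S3=1 blocked=[]
Op 3: conn=-14 S1=20 S2=44 S3=-14 blocked=[1, 2, 3]
Op 4: conn=-22 S1=12 S2=44 S3=-14 blocked=[1, 2, 3]
Op 5: conn=-5 S1=12 S2=44 S3=-14 blocked=[1, 2, 3]
Op 6: conn=-5 S1=12 S2=68 S3=-14 blocked=[1, 2, 3]
Op 7: conn=-5 S1=25 S2=68 S3=-14 blocked=[1, 2, 3]
Op 8: conn=-5 S1=25 S2=73 S3=-14 blocked=[1, 2, 3]
Op 9: conn=-14 S1=25 S2=73 S3=-23 blocked=[1, 2, 3]

Answer: -14 25 73 -23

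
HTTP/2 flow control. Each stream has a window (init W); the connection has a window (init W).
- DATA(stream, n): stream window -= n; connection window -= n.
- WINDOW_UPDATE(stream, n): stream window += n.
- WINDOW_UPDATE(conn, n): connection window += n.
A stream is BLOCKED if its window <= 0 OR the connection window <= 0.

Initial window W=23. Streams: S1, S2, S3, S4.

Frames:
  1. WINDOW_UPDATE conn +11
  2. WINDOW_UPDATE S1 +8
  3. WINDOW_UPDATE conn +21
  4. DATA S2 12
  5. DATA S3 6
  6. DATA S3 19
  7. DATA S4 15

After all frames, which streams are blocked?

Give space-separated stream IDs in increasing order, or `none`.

Op 1: conn=34 S1=23 S2=23 S3=23 S4=23 blocked=[]
Op 2: conn=34 S1=31 S2=23 S3=23 S4=23 blocked=[]
Op 3: conn=55 S1=31 S2=23 S3=23 S4=23 blocked=[]
Op 4: conn=43 S1=31 S2=11 S3=23 S4=23 blocked=[]
Op 5: conn=37 S1=31 S2=11 S3=17 S4=23 blocked=[]
Op 6: conn=18 S1=31 S2=11 S3=-2 S4=23 blocked=[3]
Op 7: conn=3 S1=31 S2=11 S3=-2 S4=8 blocked=[3]

Answer: S3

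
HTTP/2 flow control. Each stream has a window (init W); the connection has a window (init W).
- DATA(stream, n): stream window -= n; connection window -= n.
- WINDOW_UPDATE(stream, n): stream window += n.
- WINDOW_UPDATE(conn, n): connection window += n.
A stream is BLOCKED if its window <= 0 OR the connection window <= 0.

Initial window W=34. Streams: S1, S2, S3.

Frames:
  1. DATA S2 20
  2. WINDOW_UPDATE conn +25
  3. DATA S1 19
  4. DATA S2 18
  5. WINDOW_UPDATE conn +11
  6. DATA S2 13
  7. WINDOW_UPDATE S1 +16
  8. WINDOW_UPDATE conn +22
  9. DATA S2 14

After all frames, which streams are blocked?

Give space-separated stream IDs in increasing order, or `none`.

Op 1: conn=14 S1=34 S2=14 S3=34 blocked=[]
Op 2: conn=39 S1=34 S2=14 S3=34 blocked=[]
Op 3: conn=20 S1=15 S2=14 S3=34 blocked=[]
Op 4: conn=2 S1=15 S2=-4 S3=34 blocked=[2]
Op 5: conn=13 S1=15 S2=-4 S3=34 blocked=[2]
Op 6: conn=0 S1=15 S2=-17 S3=34 blocked=[1, 2, 3]
Op 7: conn=0 S1=31 S2=-17 S3=34 blocked=[1, 2, 3]
Op 8: conn=22 S1=31 S2=-17 S3=34 blocked=[2]
Op 9: conn=8 S1=31 S2=-31 S3=34 blocked=[2]

Answer: S2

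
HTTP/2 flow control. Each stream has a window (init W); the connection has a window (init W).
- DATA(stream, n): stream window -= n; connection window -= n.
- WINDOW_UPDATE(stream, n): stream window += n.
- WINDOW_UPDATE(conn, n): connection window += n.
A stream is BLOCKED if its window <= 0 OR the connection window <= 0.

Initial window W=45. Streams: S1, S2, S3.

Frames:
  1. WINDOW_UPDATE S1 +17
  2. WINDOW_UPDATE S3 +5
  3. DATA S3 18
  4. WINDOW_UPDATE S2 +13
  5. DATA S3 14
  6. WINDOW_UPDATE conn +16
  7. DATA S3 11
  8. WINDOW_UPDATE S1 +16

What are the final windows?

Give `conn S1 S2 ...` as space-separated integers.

Op 1: conn=45 S1=62 S2=45 S3=45 blocked=[]
Op 2: conn=45 S1=62 S2=45 S3=50 blocked=[]
Op 3: conn=27 S1=62 S2=45 S3=32 blocked=[]
Op 4: conn=27 S1=62 S2=58 S3=32 blocked=[]
Op 5: conn=13 S1=62 S2=58 S3=18 blocked=[]
Op 6: conn=29 S1=62 S2=58 S3=18 blocked=[]
Op 7: conn=18 S1=62 S2=58 S3=7 blocked=[]
Op 8: conn=18 S1=78 S2=58 S3=7 blocked=[]

Answer: 18 78 58 7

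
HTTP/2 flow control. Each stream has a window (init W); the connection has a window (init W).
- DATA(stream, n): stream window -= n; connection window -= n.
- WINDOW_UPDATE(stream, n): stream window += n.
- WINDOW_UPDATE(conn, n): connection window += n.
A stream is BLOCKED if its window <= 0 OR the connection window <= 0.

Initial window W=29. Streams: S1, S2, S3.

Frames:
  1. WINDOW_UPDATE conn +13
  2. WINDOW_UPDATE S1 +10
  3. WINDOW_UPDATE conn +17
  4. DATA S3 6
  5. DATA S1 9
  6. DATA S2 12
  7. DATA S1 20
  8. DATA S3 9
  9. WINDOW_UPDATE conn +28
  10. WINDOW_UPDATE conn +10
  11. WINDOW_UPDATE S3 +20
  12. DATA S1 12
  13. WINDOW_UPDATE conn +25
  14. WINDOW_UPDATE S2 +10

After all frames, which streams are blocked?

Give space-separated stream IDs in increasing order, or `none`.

Op 1: conn=42 S1=29 S2=29 S3=29 blocked=[]
Op 2: conn=42 S1=39 S2=29 S3=29 blocked=[]
Op 3: conn=59 S1=39 S2=29 S3=29 blocked=[]
Op 4: conn=53 S1=39 S2=29 S3=23 blocked=[]
Op 5: conn=44 S1=30 S2=29 S3=23 blocked=[]
Op 6: conn=32 S1=30 S2=17 S3=23 blocked=[]
Op 7: conn=12 S1=10 S2=17 S3=23 blocked=[]
Op 8: conn=3 S1=10 S2=17 S3=14 blocked=[]
Op 9: conn=31 S1=10 S2=17 S3=14 blocked=[]
Op 10: conn=41 S1=10 S2=17 S3=14 blocked=[]
Op 11: conn=41 S1=10 S2=17 S3=34 blocked=[]
Op 12: conn=29 S1=-2 S2=17 S3=34 blocked=[1]
Op 13: conn=54 S1=-2 S2=17 S3=34 blocked=[1]
Op 14: conn=54 S1=-2 S2=27 S3=34 blocked=[1]

Answer: S1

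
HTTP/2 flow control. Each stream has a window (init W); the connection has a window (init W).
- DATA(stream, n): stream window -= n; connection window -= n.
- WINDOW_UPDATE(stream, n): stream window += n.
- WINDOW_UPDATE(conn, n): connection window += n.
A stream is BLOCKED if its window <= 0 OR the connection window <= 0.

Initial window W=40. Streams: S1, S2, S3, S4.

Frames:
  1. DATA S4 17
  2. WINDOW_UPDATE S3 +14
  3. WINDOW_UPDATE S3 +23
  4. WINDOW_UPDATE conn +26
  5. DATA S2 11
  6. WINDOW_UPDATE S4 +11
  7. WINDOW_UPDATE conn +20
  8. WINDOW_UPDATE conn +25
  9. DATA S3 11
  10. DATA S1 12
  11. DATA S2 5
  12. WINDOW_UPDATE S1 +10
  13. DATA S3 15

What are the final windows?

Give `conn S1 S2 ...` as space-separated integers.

Answer: 40 38 24 51 34

Derivation:
Op 1: conn=23 S1=40 S2=40 S3=40 S4=23 blocked=[]
Op 2: conn=23 S1=40 S2=40 S3=54 S4=23 blocked=[]
Op 3: conn=23 S1=40 S2=40 S3=77 S4=23 blocked=[]
Op 4: conn=49 S1=40 S2=40 S3=77 S4=23 blocked=[]
Op 5: conn=38 S1=40 S2=29 S3=77 S4=23 blocked=[]
Op 6: conn=38 S1=40 S2=29 S3=77 S4=34 blocked=[]
Op 7: conn=58 S1=40 S2=29 S3=77 S4=34 blocked=[]
Op 8: conn=83 S1=40 S2=29 S3=77 S4=34 blocked=[]
Op 9: conn=72 S1=40 S2=29 S3=66 S4=34 blocked=[]
Op 10: conn=60 S1=28 S2=29 S3=66 S4=34 blocked=[]
Op 11: conn=55 S1=28 S2=24 S3=66 S4=34 blocked=[]
Op 12: conn=55 S1=38 S2=24 S3=66 S4=34 blocked=[]
Op 13: conn=40 S1=38 S2=24 S3=51 S4=34 blocked=[]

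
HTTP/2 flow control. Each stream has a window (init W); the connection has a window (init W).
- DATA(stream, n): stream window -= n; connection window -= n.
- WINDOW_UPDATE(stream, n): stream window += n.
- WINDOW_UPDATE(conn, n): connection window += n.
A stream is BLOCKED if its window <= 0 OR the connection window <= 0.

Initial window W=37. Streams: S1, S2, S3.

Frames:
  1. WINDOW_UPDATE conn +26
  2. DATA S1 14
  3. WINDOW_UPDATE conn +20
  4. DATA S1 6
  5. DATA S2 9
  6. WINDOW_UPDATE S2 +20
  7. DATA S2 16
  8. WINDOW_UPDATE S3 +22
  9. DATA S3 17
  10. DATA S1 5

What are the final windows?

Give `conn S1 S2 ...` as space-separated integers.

Op 1: conn=63 S1=37 S2=37 S3=37 blocked=[]
Op 2: conn=49 S1=23 S2=37 S3=37 blocked=[]
Op 3: conn=69 S1=23 S2=37 S3=37 blocked=[]
Op 4: conn=63 S1=17 S2=37 S3=37 blocked=[]
Op 5: conn=54 S1=17 S2=28 S3=37 blocked=[]
Op 6: conn=54 S1=17 S2=48 S3=37 blocked=[]
Op 7: conn=38 S1=17 S2=32 S3=37 blocked=[]
Op 8: conn=38 S1=17 S2=32 S3=59 blocked=[]
Op 9: conn=21 S1=17 S2=32 S3=42 blocked=[]
Op 10: conn=16 S1=12 S2=32 S3=42 blocked=[]

Answer: 16 12 32 42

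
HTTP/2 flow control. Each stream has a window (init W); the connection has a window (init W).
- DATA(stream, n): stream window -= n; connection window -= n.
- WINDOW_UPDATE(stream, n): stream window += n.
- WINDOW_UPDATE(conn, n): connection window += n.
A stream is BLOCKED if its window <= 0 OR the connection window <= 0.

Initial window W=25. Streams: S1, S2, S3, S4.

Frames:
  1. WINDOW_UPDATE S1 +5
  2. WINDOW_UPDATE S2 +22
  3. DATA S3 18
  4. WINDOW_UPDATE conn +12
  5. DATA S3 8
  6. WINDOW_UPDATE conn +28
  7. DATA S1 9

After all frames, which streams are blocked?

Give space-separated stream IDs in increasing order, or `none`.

Op 1: conn=25 S1=30 S2=25 S3=25 S4=25 blocked=[]
Op 2: conn=25 S1=30 S2=47 S3=25 S4=25 blocked=[]
Op 3: conn=7 S1=30 S2=47 S3=7 S4=25 blocked=[]
Op 4: conn=19 S1=30 S2=47 S3=7 S4=25 blocked=[]
Op 5: conn=11 S1=30 S2=47 S3=-1 S4=25 blocked=[3]
Op 6: conn=39 S1=30 S2=47 S3=-1 S4=25 blocked=[3]
Op 7: conn=30 S1=21 S2=47 S3=-1 S4=25 blocked=[3]

Answer: S3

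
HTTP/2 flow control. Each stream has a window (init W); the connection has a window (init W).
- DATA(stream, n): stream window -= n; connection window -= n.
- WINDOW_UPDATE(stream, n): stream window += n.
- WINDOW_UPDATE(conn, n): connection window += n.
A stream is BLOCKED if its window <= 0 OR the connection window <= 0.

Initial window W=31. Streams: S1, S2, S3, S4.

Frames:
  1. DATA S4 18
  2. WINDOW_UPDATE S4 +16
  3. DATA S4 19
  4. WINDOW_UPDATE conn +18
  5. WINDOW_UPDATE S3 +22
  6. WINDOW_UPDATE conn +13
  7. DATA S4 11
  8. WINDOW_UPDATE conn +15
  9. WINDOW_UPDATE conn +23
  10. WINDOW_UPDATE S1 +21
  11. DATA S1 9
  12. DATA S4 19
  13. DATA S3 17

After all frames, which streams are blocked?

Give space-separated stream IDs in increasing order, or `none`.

Answer: S4

Derivation:
Op 1: conn=13 S1=31 S2=31 S3=31 S4=13 blocked=[]
Op 2: conn=13 S1=31 S2=31 S3=31 S4=29 blocked=[]
Op 3: conn=-6 S1=31 S2=31 S3=31 S4=10 blocked=[1, 2, 3, 4]
Op 4: conn=12 S1=31 S2=31 S3=31 S4=10 blocked=[]
Op 5: conn=12 S1=31 S2=31 S3=53 S4=10 blocked=[]
Op 6: conn=25 S1=31 S2=31 S3=53 S4=10 blocked=[]
Op 7: conn=14 S1=31 S2=31 S3=53 S4=-1 blocked=[4]
Op 8: conn=29 S1=31 S2=31 S3=53 S4=-1 blocked=[4]
Op 9: conn=52 S1=31 S2=31 S3=53 S4=-1 blocked=[4]
Op 10: conn=52 S1=52 S2=31 S3=53 S4=-1 blocked=[4]
Op 11: conn=43 S1=43 S2=31 S3=53 S4=-1 blocked=[4]
Op 12: conn=24 S1=43 S2=31 S3=53 S4=-20 blocked=[4]
Op 13: conn=7 S1=43 S2=31 S3=36 S4=-20 blocked=[4]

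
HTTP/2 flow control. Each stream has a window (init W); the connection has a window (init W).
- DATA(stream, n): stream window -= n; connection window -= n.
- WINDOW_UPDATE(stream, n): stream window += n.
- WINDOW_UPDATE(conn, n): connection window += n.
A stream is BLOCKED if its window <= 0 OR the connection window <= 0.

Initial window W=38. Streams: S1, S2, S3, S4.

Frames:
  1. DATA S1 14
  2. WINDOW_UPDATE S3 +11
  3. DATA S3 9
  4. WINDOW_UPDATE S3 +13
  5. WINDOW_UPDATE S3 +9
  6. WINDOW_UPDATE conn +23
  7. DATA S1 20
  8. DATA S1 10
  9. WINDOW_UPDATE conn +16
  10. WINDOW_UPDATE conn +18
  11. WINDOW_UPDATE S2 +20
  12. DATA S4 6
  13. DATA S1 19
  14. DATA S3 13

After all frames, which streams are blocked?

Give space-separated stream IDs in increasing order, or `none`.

Op 1: conn=24 S1=24 S2=38 S3=38 S4=38 blocked=[]
Op 2: conn=24 S1=24 S2=38 S3=49 S4=38 blocked=[]
Op 3: conn=15 S1=24 S2=38 S3=40 S4=38 blocked=[]
Op 4: conn=15 S1=24 S2=38 S3=53 S4=38 blocked=[]
Op 5: conn=15 S1=24 S2=38 S3=62 S4=38 blocked=[]
Op 6: conn=38 S1=24 S2=38 S3=62 S4=38 blocked=[]
Op 7: conn=18 S1=4 S2=38 S3=62 S4=38 blocked=[]
Op 8: conn=8 S1=-6 S2=38 S3=62 S4=38 blocked=[1]
Op 9: conn=24 S1=-6 S2=38 S3=62 S4=38 blocked=[1]
Op 10: conn=42 S1=-6 S2=38 S3=62 S4=38 blocked=[1]
Op 11: conn=42 S1=-6 S2=58 S3=62 S4=38 blocked=[1]
Op 12: conn=36 S1=-6 S2=58 S3=62 S4=32 blocked=[1]
Op 13: conn=17 S1=-25 S2=58 S3=62 S4=32 blocked=[1]
Op 14: conn=4 S1=-25 S2=58 S3=49 S4=32 blocked=[1]

Answer: S1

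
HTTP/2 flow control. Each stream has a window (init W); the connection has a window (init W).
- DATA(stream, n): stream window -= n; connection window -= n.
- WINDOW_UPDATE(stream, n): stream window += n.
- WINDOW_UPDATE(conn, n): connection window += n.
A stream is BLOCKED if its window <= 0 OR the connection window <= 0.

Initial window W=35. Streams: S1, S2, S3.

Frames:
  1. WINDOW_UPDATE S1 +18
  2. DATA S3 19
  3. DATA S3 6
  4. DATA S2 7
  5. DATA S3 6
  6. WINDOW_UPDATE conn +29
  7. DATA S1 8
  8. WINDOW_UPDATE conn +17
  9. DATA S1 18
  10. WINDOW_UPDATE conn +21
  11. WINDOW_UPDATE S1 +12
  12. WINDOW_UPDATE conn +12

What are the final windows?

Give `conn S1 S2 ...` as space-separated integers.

Op 1: conn=35 S1=53 S2=35 S3=35 blocked=[]
Op 2: conn=16 S1=53 S2=35 S3=16 blocked=[]
Op 3: conn=10 S1=53 S2=35 S3=10 blocked=[]
Op 4: conn=3 S1=53 S2=28 S3=10 blocked=[]
Op 5: conn=-3 S1=53 S2=28 S3=4 blocked=[1, 2, 3]
Op 6: conn=26 S1=53 S2=28 S3=4 blocked=[]
Op 7: conn=18 S1=45 S2=28 S3=4 blocked=[]
Op 8: conn=35 S1=45 S2=28 S3=4 blocked=[]
Op 9: conn=17 S1=27 S2=28 S3=4 blocked=[]
Op 10: conn=38 S1=27 S2=28 S3=4 blocked=[]
Op 11: conn=38 S1=39 S2=28 S3=4 blocked=[]
Op 12: conn=50 S1=39 S2=28 S3=4 blocked=[]

Answer: 50 39 28 4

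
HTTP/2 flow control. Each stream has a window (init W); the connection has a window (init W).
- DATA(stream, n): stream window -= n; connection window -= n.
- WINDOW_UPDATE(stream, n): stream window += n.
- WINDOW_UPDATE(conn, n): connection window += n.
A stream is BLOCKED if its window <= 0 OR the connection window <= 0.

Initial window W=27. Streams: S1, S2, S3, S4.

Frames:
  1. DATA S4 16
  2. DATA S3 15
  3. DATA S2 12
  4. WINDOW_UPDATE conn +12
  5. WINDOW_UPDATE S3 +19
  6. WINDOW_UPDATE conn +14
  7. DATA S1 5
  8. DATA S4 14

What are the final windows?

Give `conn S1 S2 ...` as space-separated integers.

Op 1: conn=11 S1=27 S2=27 S3=27 S4=11 blocked=[]
Op 2: conn=-4 S1=27 S2=27 S3=12 S4=11 blocked=[1, 2, 3, 4]
Op 3: conn=-16 S1=27 S2=15 S3=12 S4=11 blocked=[1, 2, 3, 4]
Op 4: conn=-4 S1=27 S2=15 S3=12 S4=11 blocked=[1, 2, 3, 4]
Op 5: conn=-4 S1=27 S2=15 S3=31 S4=11 blocked=[1, 2, 3, 4]
Op 6: conn=10 S1=27 S2=15 S3=31 S4=11 blocked=[]
Op 7: conn=5 S1=22 S2=15 S3=31 S4=11 blocked=[]
Op 8: conn=-9 S1=22 S2=15 S3=31 S4=-3 blocked=[1, 2, 3, 4]

Answer: -9 22 15 31 -3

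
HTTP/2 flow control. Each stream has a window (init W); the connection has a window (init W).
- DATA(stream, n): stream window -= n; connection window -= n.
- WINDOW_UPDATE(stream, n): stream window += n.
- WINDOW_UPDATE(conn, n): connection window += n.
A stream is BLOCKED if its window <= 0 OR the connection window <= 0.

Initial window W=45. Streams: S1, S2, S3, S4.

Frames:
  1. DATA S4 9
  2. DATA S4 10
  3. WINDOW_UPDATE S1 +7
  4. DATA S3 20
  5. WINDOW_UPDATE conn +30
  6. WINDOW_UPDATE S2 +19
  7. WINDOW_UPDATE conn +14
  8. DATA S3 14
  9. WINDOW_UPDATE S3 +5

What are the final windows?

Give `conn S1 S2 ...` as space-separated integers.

Op 1: conn=36 S1=45 S2=45 S3=45 S4=36 blocked=[]
Op 2: conn=26 S1=45 S2=45 S3=45 S4=26 blocked=[]
Op 3: conn=26 S1=52 S2=45 S3=45 S4=26 blocked=[]
Op 4: conn=6 S1=52 S2=45 S3=25 S4=26 blocked=[]
Op 5: conn=36 S1=52 S2=45 S3=25 S4=26 blocked=[]
Op 6: conn=36 S1=52 S2=64 S3=25 S4=26 blocked=[]
Op 7: conn=50 S1=52 S2=64 S3=25 S4=26 blocked=[]
Op 8: conn=36 S1=52 S2=64 S3=11 S4=26 blocked=[]
Op 9: conn=36 S1=52 S2=64 S3=16 S4=26 blocked=[]

Answer: 36 52 64 16 26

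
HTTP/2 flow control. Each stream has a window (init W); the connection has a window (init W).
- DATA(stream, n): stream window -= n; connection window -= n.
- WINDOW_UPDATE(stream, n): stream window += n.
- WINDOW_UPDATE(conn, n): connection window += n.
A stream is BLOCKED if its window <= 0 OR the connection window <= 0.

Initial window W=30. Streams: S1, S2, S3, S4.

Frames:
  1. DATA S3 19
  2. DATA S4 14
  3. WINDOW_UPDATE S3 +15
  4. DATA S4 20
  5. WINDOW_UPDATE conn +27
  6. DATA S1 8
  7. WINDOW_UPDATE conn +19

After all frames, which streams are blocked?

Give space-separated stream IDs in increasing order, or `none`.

Answer: S4

Derivation:
Op 1: conn=11 S1=30 S2=30 S3=11 S4=30 blocked=[]
Op 2: conn=-3 S1=30 S2=30 S3=11 S4=16 blocked=[1, 2, 3, 4]
Op 3: conn=-3 S1=30 S2=30 S3=26 S4=16 blocked=[1, 2, 3, 4]
Op 4: conn=-23 S1=30 S2=30 S3=26 S4=-4 blocked=[1, 2, 3, 4]
Op 5: conn=4 S1=30 S2=30 S3=26 S4=-4 blocked=[4]
Op 6: conn=-4 S1=22 S2=30 S3=26 S4=-4 blocked=[1, 2, 3, 4]
Op 7: conn=15 S1=22 S2=30 S3=26 S4=-4 blocked=[4]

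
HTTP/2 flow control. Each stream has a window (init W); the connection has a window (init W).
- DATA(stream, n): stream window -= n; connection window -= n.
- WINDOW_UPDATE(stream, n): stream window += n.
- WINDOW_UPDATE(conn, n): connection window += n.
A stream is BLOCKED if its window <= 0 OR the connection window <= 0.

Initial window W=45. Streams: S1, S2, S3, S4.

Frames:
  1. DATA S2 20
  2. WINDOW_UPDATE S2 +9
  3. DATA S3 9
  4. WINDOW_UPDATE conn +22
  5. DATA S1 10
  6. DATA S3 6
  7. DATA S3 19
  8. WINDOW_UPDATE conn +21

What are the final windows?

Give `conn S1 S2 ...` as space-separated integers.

Answer: 24 35 34 11 45

Derivation:
Op 1: conn=25 S1=45 S2=25 S3=45 S4=45 blocked=[]
Op 2: conn=25 S1=45 S2=34 S3=45 S4=45 blocked=[]
Op 3: conn=16 S1=45 S2=34 S3=36 S4=45 blocked=[]
Op 4: conn=38 S1=45 S2=34 S3=36 S4=45 blocked=[]
Op 5: conn=28 S1=35 S2=34 S3=36 S4=45 blocked=[]
Op 6: conn=22 S1=35 S2=34 S3=30 S4=45 blocked=[]
Op 7: conn=3 S1=35 S2=34 S3=11 S4=45 blocked=[]
Op 8: conn=24 S1=35 S2=34 S3=11 S4=45 blocked=[]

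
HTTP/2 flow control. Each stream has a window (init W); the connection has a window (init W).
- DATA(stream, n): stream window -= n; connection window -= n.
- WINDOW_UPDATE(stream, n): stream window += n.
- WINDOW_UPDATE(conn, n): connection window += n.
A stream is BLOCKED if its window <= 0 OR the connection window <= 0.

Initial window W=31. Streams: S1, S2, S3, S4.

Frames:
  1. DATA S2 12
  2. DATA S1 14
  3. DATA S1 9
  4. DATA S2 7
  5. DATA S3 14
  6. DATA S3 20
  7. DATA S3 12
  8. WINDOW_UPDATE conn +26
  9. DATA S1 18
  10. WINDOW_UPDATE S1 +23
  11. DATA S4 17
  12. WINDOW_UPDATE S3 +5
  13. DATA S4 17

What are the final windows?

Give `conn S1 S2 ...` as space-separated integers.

Op 1: conn=19 S1=31 S2=19 S3=31 S4=31 blocked=[]
Op 2: conn=5 S1=17 S2=19 S3=31 S4=31 blocked=[]
Op 3: conn=-4 S1=8 S2=19 S3=31 S4=31 blocked=[1, 2, 3, 4]
Op 4: conn=-11 S1=8 S2=12 S3=31 S4=31 blocked=[1, 2, 3, 4]
Op 5: conn=-25 S1=8 S2=12 S3=17 S4=31 blocked=[1, 2, 3, 4]
Op 6: conn=-45 S1=8 S2=12 S3=-3 S4=31 blocked=[1, 2, 3, 4]
Op 7: conn=-57 S1=8 S2=12 S3=-15 S4=31 blocked=[1, 2, 3, 4]
Op 8: conn=-31 S1=8 S2=12 S3=-15 S4=31 blocked=[1, 2, 3, 4]
Op 9: conn=-49 S1=-10 S2=12 S3=-15 S4=31 blocked=[1, 2, 3, 4]
Op 10: conn=-49 S1=13 S2=12 S3=-15 S4=31 blocked=[1, 2, 3, 4]
Op 11: conn=-66 S1=13 S2=12 S3=-15 S4=14 blocked=[1, 2, 3, 4]
Op 12: conn=-66 S1=13 S2=12 S3=-10 S4=14 blocked=[1, 2, 3, 4]
Op 13: conn=-83 S1=13 S2=12 S3=-10 S4=-3 blocked=[1, 2, 3, 4]

Answer: -83 13 12 -10 -3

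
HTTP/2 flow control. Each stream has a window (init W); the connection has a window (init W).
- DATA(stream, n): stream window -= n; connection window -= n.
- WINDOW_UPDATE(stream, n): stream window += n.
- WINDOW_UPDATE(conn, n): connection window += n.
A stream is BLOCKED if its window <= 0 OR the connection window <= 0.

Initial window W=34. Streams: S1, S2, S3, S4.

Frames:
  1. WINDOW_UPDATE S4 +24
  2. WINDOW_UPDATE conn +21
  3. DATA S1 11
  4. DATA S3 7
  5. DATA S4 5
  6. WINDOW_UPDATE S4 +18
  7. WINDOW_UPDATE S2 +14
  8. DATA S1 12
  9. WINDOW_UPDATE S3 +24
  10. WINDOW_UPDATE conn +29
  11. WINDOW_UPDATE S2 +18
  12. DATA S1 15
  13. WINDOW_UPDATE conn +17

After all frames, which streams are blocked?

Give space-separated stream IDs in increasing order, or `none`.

Op 1: conn=34 S1=34 S2=34 S3=34 S4=58 blocked=[]
Op 2: conn=55 S1=34 S2=34 S3=34 S4=58 blocked=[]
Op 3: conn=44 S1=23 S2=34 S3=34 S4=58 blocked=[]
Op 4: conn=37 S1=23 S2=34 S3=27 S4=58 blocked=[]
Op 5: conn=32 S1=23 S2=34 S3=27 S4=53 blocked=[]
Op 6: conn=32 S1=23 S2=34 S3=27 S4=71 blocked=[]
Op 7: conn=32 S1=23 S2=48 S3=27 S4=71 blocked=[]
Op 8: conn=20 S1=11 S2=48 S3=27 S4=71 blocked=[]
Op 9: conn=20 S1=11 S2=48 S3=51 S4=71 blocked=[]
Op 10: conn=49 S1=11 S2=48 S3=51 S4=71 blocked=[]
Op 11: conn=49 S1=11 S2=66 S3=51 S4=71 blocked=[]
Op 12: conn=34 S1=-4 S2=66 S3=51 S4=71 blocked=[1]
Op 13: conn=51 S1=-4 S2=66 S3=51 S4=71 blocked=[1]

Answer: S1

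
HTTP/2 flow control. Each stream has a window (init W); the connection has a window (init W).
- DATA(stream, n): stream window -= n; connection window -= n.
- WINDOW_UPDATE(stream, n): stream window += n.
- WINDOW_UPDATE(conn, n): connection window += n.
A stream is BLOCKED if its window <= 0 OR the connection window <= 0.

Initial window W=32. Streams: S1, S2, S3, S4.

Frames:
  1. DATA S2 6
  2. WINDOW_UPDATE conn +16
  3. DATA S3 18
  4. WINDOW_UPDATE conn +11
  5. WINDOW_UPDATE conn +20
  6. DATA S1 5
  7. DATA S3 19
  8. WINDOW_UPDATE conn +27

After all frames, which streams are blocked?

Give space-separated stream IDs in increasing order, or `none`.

Op 1: conn=26 S1=32 S2=26 S3=32 S4=32 blocked=[]
Op 2: conn=42 S1=32 S2=26 S3=32 S4=32 blocked=[]
Op 3: conn=24 S1=32 S2=26 S3=14 S4=32 blocked=[]
Op 4: conn=35 S1=32 S2=26 S3=14 S4=32 blocked=[]
Op 5: conn=55 S1=32 S2=26 S3=14 S4=32 blocked=[]
Op 6: conn=50 S1=27 S2=26 S3=14 S4=32 blocked=[]
Op 7: conn=31 S1=27 S2=26 S3=-5 S4=32 blocked=[3]
Op 8: conn=58 S1=27 S2=26 S3=-5 S4=32 blocked=[3]

Answer: S3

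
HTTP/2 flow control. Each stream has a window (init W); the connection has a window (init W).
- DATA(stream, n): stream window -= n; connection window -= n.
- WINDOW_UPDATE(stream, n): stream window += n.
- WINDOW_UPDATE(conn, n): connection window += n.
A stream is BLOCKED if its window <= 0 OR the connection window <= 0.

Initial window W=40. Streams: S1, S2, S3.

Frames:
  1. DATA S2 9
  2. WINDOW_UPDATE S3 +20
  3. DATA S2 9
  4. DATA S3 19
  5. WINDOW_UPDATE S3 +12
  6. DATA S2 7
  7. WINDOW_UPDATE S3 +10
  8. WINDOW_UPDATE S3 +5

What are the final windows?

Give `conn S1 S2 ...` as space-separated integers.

Answer: -4 40 15 68

Derivation:
Op 1: conn=31 S1=40 S2=31 S3=40 blocked=[]
Op 2: conn=31 S1=40 S2=31 S3=60 blocked=[]
Op 3: conn=22 S1=40 S2=22 S3=60 blocked=[]
Op 4: conn=3 S1=40 S2=22 S3=41 blocked=[]
Op 5: conn=3 S1=40 S2=22 S3=53 blocked=[]
Op 6: conn=-4 S1=40 S2=15 S3=53 blocked=[1, 2, 3]
Op 7: conn=-4 S1=40 S2=15 S3=63 blocked=[1, 2, 3]
Op 8: conn=-4 S1=40 S2=15 S3=68 blocked=[1, 2, 3]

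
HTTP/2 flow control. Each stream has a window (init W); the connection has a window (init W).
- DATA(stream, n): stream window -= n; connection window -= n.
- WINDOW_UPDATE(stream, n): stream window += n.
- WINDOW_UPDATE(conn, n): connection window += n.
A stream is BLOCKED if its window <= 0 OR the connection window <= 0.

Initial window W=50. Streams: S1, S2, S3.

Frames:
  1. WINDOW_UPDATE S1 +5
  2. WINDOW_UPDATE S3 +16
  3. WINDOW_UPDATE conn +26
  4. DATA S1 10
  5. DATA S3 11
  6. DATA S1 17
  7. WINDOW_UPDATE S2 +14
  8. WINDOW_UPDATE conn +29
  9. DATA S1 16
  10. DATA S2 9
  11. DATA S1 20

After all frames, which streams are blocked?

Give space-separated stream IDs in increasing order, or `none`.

Op 1: conn=50 S1=55 S2=50 S3=50 blocked=[]
Op 2: conn=50 S1=55 S2=50 S3=66 blocked=[]
Op 3: conn=76 S1=55 S2=50 S3=66 blocked=[]
Op 4: conn=66 S1=45 S2=50 S3=66 blocked=[]
Op 5: conn=55 S1=45 S2=50 S3=55 blocked=[]
Op 6: conn=38 S1=28 S2=50 S3=55 blocked=[]
Op 7: conn=38 S1=28 S2=64 S3=55 blocked=[]
Op 8: conn=67 S1=28 S2=64 S3=55 blocked=[]
Op 9: conn=51 S1=12 S2=64 S3=55 blocked=[]
Op 10: conn=42 S1=12 S2=55 S3=55 blocked=[]
Op 11: conn=22 S1=-8 S2=55 S3=55 blocked=[1]

Answer: S1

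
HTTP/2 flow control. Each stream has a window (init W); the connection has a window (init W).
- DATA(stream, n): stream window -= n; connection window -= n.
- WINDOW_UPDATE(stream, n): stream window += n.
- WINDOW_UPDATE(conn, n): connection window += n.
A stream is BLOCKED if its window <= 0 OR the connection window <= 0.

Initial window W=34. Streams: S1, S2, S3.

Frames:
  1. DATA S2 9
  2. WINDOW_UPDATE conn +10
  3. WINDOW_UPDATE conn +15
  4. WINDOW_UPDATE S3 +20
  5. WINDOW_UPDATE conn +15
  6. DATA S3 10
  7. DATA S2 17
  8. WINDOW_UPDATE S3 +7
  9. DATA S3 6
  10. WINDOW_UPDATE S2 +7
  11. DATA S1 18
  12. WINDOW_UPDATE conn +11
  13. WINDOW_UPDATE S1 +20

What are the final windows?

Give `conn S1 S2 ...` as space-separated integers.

Op 1: conn=25 S1=34 S2=25 S3=34 blocked=[]
Op 2: conn=35 S1=34 S2=25 S3=34 blocked=[]
Op 3: conn=50 S1=34 S2=25 S3=34 blocked=[]
Op 4: conn=50 S1=34 S2=25 S3=54 blocked=[]
Op 5: conn=65 S1=34 S2=25 S3=54 blocked=[]
Op 6: conn=55 S1=34 S2=25 S3=44 blocked=[]
Op 7: conn=38 S1=34 S2=8 S3=44 blocked=[]
Op 8: conn=38 S1=34 S2=8 S3=51 blocked=[]
Op 9: conn=32 S1=34 S2=8 S3=45 blocked=[]
Op 10: conn=32 S1=34 S2=15 S3=45 blocked=[]
Op 11: conn=14 S1=16 S2=15 S3=45 blocked=[]
Op 12: conn=25 S1=16 S2=15 S3=45 blocked=[]
Op 13: conn=25 S1=36 S2=15 S3=45 blocked=[]

Answer: 25 36 15 45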